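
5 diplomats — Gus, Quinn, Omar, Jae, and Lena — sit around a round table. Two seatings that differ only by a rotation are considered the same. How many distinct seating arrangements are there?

Seat Gus anywhere (absorbing the rotational symmetry), then permute the other 4: (4)! = 24.

24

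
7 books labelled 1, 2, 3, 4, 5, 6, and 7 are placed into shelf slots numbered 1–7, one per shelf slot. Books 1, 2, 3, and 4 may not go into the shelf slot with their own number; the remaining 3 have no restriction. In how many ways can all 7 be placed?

2790

Let Aᵢ (for 1 ≤ i ≤ 4) be the placements that put book i in its forbidden shelf slot. Any j of these fix j positions, leaving (7−j)! ways to fill the rest, and there are C(4,j) ways to pick which j.
By inclusion–exclusion, the number of valid placements is Σ_{j=0}^{4} (−1)^j C(4,j)·(7−j)!.
Computing: 5040 − 2880 + 720 − 96 + 6 = 2790.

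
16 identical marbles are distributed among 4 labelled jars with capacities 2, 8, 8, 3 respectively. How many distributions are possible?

By stars and bars, unrestricted non-negative solutions to x_1+…+x_4 = 16 number C(16+3,3) = 969.
Subtract solutions that violate a single cap (substitute x_i' = x_i − (cap_i+1)): x_1 ≥ 3 gives C(16,3) = 560; x_2 ≥ 9 gives C(10,3) = 120; x_3 ≥ 9 gives C(10,3) = 120; x_4 ≥ 4 gives C(15,3) = 455. Together 1255.
Add back pairs where two caps are both exceeded: 35 + 35 + 220 + 0 + 20 + 20 = 330.
Subtract triples: 0 + 1 + 1 + 0 = 2.
By inclusion–exclusion the count is 969 − 1255 + 330 − 2 = 42.

42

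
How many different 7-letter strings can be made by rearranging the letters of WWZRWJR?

Letter multiplicities in WWZRWJR: J×1, R×2, W×3, Z×1.
Dividing 7! = 5040 by 3!·2! = 12 for the repeated letters gives 420.

420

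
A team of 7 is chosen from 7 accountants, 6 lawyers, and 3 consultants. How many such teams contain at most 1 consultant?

Split by how many consultants are chosen (0 through 1).
Sum: C(3,0)·C(13,7) + C(3,1)·C(13,6) = 1716 + 5148 = 6864.

6864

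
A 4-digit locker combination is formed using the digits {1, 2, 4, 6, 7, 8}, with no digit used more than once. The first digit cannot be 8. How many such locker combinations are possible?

The first digit has 6−1 = 5 choices (anything except 8).
The remaining 3 digits are filled from the other 5 symbols without repetition: 5 × 4 × 3 = 60.
Total: 5 × 60 = 300.

300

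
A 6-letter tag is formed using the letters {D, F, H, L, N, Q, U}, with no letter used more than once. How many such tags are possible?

Choose and order 6 of the 7 symbols: the first letter has 7 options, the next 6, and so on down to 2.
That product is 7 × 6 × 5 × 4 × 3 × 2 = 5040.

5040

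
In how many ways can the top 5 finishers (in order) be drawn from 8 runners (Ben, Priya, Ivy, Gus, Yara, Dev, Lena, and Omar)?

6720

There are 8 choices for 1st place, 7 for 2nd, and so on down to 4 for position 5.
That gives 8 × 7 × 6 × 5 × 4 = 6720.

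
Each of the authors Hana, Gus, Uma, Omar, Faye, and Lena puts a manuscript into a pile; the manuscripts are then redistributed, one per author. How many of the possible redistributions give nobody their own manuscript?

265

This is the derangement count D_6: permutations of 6 items with no fixed point.
By inclusion–exclusion this is Σ_{j=0}^{6} (−1)^j C(6,j)·(6−j)!.
Computing: 720 − 720 + 360 − 120 + 30 − 6 + 1 = 265.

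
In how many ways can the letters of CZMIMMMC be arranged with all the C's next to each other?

Treat the 2 copies of C as a single block. The multiset to arrange is then {CC, I, M, M, M, M, Z}, 7 items in all.
That gives (7)!/(4!) = 210 arrangements.

210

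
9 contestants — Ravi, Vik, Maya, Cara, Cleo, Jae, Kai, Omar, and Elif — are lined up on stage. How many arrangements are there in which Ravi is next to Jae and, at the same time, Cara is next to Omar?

Treat {Ravi,Jae} as one block (2 orders) and {Cara,Omar} as another (2 orders).
That leaves 7 units to arrange: 2 × 2 × 7! = 4 × 5040 = 20160.

20160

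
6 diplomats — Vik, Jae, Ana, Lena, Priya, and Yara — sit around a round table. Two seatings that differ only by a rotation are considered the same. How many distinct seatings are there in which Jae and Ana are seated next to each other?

Treat {Jae, Ana} as one unit (2 internal orders) and seat the resulting 5 units around the table: (4)! circular arrangements.
So 2 × (4)! = 2 × 24 = 48.

48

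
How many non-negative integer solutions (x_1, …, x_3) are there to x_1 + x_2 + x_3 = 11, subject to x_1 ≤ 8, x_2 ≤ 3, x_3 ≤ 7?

Without the upper bounds there are C(13,2) = 78 ways to split 11 among 3 variables.
Subtract solutions that violate a single cap (substitute x_i' = x_i − (cap_i+1)): x_1 ≥ 9 gives C(4,2) = 6; x_2 ≥ 4 gives C(9,2) = 36; x_3 ≥ 8 gives C(5,2) = 10. Together 52.
No two caps can be exceeded simultaneously, so the pair terms are all 0.
By inclusion–exclusion the count is 78 − 52 + 0 = 26.

26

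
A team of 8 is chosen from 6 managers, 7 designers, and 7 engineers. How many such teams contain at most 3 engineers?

94380

Split by how many engineers are chosen (0 through 3).
Sum: C(7,0)·C(13,8) + C(7,1)·C(13,7) + C(7,2)·C(13,6) + C(7,3)·C(13,5) = 1287 + 12012 + 36036 + 45045 = 94380.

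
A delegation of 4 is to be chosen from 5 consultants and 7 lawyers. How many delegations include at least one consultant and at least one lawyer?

455

Unrestricted: C(12,4) = 495 ways to pick any 4 of the 12.
Subtract selections that omit an entire group: no consultants → C(7,4) = 35; no lawyers → C(5,4) = 5.
Both groups omitted at once is impossible, so 495 − 40 = 455.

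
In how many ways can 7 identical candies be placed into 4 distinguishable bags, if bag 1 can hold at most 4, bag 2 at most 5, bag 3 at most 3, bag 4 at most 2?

Ignoring the caps, the number of non-negative solutions to x_1+…+x_4 = 7 is C(10,3) = 120.
Subtract solutions that violate a single cap (substitute x_i' = x_i − (cap_i+1)): x_1 ≥ 5 gives C(5,3) = 10; x_2 ≥ 6 gives C(4,3) = 4; x_3 ≥ 4 gives C(6,3) = 20; x_4 ≥ 3 gives C(7,3) = 35. Together 69.
Add back pairs where two caps are both exceeded: 0 + 0 + 0 + 0 + 0 + 1 = 1.
By inclusion–exclusion the count is 120 − 69 + 1 = 52.

52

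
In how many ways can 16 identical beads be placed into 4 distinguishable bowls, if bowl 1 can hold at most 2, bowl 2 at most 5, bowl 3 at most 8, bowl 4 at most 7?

63

Without the upper bounds there are C(19,3) = 969 ways to split 16 among 4 bowls.
Subtract solutions that violate a single cap (substitute x_i' = x_i − (cap_i+1)): x_1 ≥ 3 gives C(16,3) = 560; x_2 ≥ 6 gives C(13,3) = 286; x_3 ≥ 9 gives C(10,3) = 120; x_4 ≥ 8 gives C(11,3) = 165. Together 1131.
Add back pairs where two caps are both exceeded: 120 + 35 + 56 + 4 + 10 + 0 = 225.
By inclusion–exclusion the count is 969 − 1131 + 225 = 63.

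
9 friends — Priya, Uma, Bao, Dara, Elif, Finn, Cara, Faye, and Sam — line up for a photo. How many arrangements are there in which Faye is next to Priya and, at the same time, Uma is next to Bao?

20160

Treat {Faye,Priya} as one block (2 orders) and {Uma,Bao} as another (2 orders).
That leaves 7 units to arrange: 2 × 2 × 7! = 4 × 5040 = 20160.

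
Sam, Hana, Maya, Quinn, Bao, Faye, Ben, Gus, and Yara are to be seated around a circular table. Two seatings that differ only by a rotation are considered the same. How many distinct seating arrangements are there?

Fix one person's seat to break rotational symmetry; the remaining 8 people can be arranged in (8)! = 40320 ways.

40320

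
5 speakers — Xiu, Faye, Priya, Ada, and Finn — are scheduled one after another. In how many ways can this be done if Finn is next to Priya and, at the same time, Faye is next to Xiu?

24

Treat {Finn,Priya} as one block (2 orders) and {Faye,Xiu} as another (2 orders).
That leaves 3 units to arrange: 2 × 2 × 3! = 4 × 6 = 24.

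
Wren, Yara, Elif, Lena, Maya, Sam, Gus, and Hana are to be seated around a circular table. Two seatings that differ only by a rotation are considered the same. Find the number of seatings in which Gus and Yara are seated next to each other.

Glue Gus and Yara into a block (2 internal orders). Seating 7 units around a circle gives (6)! arrangements.
So 2 × (6)! = 2 × 720 = 1440.

1440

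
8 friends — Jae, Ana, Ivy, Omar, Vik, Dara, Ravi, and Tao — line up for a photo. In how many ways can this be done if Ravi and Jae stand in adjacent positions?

10080

Treat {Ravi, Jae} as a single unit. There are 7 units to order, and the pair itself can be ordered 2 ways.
That gives 2 × 7! = 2 × 5040 = 10080.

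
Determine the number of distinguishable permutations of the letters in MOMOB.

Letter multiplicities in MOMOB: B×1, M×2, O×2.
Dividing 5! = 120 by 2!·2! = 4 for the repeated letters gives 30.

30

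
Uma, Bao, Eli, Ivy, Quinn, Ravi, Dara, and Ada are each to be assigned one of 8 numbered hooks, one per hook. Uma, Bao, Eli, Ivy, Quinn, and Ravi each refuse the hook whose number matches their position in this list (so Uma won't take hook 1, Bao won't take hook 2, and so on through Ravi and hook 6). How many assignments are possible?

Let Aᵢ (for 1 ≤ i ≤ 6) be the placements that put person i in their forbidden hook. Any j of these fix j positions, leaving (8−j)! ways to fill the rest, and there are C(6,j) ways to pick which j.
By inclusion–exclusion, the number of valid placements is Σ_{j=0}^{6} (−1)^j C(6,j)·(8−j)!.
Computing: 40320 − 30240 + 10800 − 2400 + 360 − 36 + 2 = 18806.

18806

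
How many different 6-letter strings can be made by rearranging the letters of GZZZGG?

Letter multiplicities in GZZZGG: G×3, Z×3.
The number of distinct arrangements is 6!/(3!·3!) = 720/36 = 20.

20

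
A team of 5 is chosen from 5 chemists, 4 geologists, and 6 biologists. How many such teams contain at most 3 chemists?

2952

Split by how many chemists are chosen (0 through 3).
Sum: C(5,0)·C(10,5) + C(5,1)·C(10,4) + C(5,2)·C(10,3) + C(5,3)·C(10,2) = 252 + 1050 + 1200 + 450 = 2952.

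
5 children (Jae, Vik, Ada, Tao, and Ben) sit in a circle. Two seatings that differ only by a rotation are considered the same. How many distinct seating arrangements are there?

Seat Jae anywhere (absorbing the rotational symmetry), then permute the other 4: (4)! = 24.

24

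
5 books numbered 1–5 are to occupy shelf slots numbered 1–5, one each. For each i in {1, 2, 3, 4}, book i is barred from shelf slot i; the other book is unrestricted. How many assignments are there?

Let Aᵢ (for 1 ≤ i ≤ 4) be the placements that put book i in its forbidden shelf slot. Any j of these fix j positions, leaving (5−j)! ways to fill the rest, and there are C(4,j) ways to pick which j.
By inclusion–exclusion, the number of valid placements is Σ_{j=0}^{4} (−1)^j C(4,j)·(5−j)!.
Computing: 120 − 96 + 36 − 8 + 1 = 53.

53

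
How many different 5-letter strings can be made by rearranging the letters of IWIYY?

30

The 5 letters of IWIYY have repeats: I appearing twice and Y appearing twice.
Dividing 5! = 120 by 2!·2! = 4 for the repeated letters gives 30.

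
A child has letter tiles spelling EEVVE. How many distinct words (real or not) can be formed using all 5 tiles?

EEVVE has 5 letters with E appearing 3 times and V appearing twice.
So there are 5! / (3!·2!) = 10 distinguishable arrangements.

10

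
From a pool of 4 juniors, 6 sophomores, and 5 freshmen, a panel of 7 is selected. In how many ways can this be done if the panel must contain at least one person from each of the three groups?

5949

Total 7-person selections from all 15: C(15,7) = 6435.
Subtract selections that omit an entire group: no juniors → C(11,7) = 330; no sophomores → C(9,7) = 36; no freshmen → C(10,7) = 120.
Add back selections omitting two groups (i.e. drawn from a single group): C(4,7) + C(6,7) + C(5,7) = 0.
By inclusion–exclusion: 6435 − 486 + 0 = 5949.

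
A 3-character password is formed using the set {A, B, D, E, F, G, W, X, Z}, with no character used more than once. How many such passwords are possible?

504

This is a permutation of 3 out of 9: P(9,3) = 9!/6!.
That product is 9 × 8 × 7 = 504.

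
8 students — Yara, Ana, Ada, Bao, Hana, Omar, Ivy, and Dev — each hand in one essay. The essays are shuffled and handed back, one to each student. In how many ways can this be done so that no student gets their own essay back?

Count assignments avoiding every fixed point. For any j of the 8 students fixed to their own essay, the other 8−j can be arranged in (8−j)! ways.
By inclusion–exclusion this is Σ_{j=0}^{8} (−1)^j C(8,j)·(8−j)!.
Computing: 40320 − 40320 + 20160 − 6720 + 1680 − 336 + 56 − 8 + 1 = 14833.

14833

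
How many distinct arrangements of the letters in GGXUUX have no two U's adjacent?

60

Total arrangements of GGXUUX: 6!/(2!·2!·2!) = 90.
Arrangements with the U's together: treat UU as one letter, giving (5)!/(2!·2!) = 30.
Subtracting, 90 − 30 = 60 arrangements keep the U's apart.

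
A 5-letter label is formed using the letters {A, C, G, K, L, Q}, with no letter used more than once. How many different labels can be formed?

Choose and order 5 of the 6 symbols: the first letter has 6 options, the next 5, and so on down to 2.
That product is 6 × 5 × 4 × 3 × 2 = 720.

720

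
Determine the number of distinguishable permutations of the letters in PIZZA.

60

Letter multiplicities in PIZZA: A×1, I×1, P×1, Z×2.
The number of distinct arrangements is 5!/(2!) = 120/2 = 60.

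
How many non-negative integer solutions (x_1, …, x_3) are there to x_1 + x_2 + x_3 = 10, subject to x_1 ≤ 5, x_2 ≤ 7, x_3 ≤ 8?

By stars and bars, unrestricted non-negative solutions to x_1+…+x_3 = 10 number C(10+2,2) = 66.
Subtract solutions that violate a single cap (substitute x_i' = x_i − (cap_i+1)): x_1 ≥ 6 gives C(6,2) = 15; x_2 ≥ 8 gives C(4,2) = 6; x_3 ≥ 9 gives C(3,2) = 3. Together 24.
No two caps can be exceeded simultaneously, so the pair terms are all 0.
By inclusion–exclusion the count is 66 − 24 + 0 = 42.

42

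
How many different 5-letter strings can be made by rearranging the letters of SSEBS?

20

SSEBS has 5 letters with S appearing 3 times.
So there are 5! / (3!) = 20 distinguishable arrangements.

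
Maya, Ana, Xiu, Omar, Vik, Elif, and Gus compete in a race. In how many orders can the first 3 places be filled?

There are 7 choices for 1st place, 6 for 2nd, and 5 for 3rd.
That gives 7 × 6 × 5 = 210.

210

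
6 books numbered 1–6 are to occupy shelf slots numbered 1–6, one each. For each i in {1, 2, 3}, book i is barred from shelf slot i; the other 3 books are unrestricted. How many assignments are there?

Let Aᵢ (for i ∈ {1, 2, 3}) be the placements that put book i in its forbidden shelf slot. Any j of these fix j positions, leaving (6−j)! ways to fill the rest, and there are C(3,j) ways to pick which j.
By inclusion–exclusion, the number of valid placements is Σ_{j=0}^{3} (−1)^j C(3,j)·(6−j)!.
Computing: 720 − 360 + 72 − 6 = 426.

426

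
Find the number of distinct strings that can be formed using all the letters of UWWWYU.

60

UWWWYU has 6 letters with U appearing twice and W appearing 3 times.
So there are 6! / (3!·2!) = 60 distinguishable arrangements.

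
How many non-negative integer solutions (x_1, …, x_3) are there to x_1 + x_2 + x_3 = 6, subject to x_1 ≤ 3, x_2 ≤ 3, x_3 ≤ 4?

By stars and bars, unrestricted non-negative solutions to x_1+…+x_3 = 6 number C(6+2,2) = 28.
Subtract solutions that violate a single cap (substitute x_i' = x_i − (cap_i+1)): x_1 ≥ 4 gives C(4,2) = 6; x_2 ≥ 4 gives C(4,2) = 6; x_3 ≥ 5 gives C(3,2) = 3. Together 15.
No two caps can be exceeded simultaneously, so the pair terms are all 0.
By inclusion–exclusion the count is 28 − 15 + 0 = 13.

13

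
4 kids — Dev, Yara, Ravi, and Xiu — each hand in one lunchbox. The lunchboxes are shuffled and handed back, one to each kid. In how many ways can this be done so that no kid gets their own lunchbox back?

9

Count assignments avoiding every fixed point. For any j of the 4 kids fixed to their own lunchbox, the other 4−j can be arranged in (4−j)! ways.
By inclusion–exclusion this is Σ_{j=0}^{4} (−1)^j C(4,j)·(4−j)!.
Computing: 24 − 24 + 12 − 4 + 1 = 9.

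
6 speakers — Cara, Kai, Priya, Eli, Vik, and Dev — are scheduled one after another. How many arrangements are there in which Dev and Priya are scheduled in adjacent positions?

240

Treat {Dev, Priya} as a single unit. There are 5 units to order, and the pair itself can be ordered 2 ways.
That gives 2 × 5! = 2 × 120 = 240.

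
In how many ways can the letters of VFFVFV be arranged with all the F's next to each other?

Treat the 3 copies of F as a single block. The multiset to arrange is then {FFF, V, V, V}, 4 items in all.
That gives (4)!/(3!) = 4 arrangements.

4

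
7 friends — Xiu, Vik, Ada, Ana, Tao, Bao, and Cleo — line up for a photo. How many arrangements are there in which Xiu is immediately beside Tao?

Place the 5 others and the Xiu-Tao pair as 6 objects in a line; the pair has 2 internal arrangements.
So the count is 2·(6)! = 1440.

1440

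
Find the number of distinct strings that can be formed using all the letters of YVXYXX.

60

YVXYXX has 6 letters with X appearing 3 times and Y appearing twice.
The number of distinct arrangements is 6!/(3!·2!) = 720/12 = 60.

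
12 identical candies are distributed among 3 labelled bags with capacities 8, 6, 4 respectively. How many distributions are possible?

By stars and bars, unrestricted non-negative solutions to x_1+…+x_3 = 12 number C(12+2,2) = 91.
Subtract solutions that violate a single cap (substitute x_i' = x_i − (cap_i+1)): x_1 ≥ 9 gives C(5,2) = 10; x_2 ≥ 7 gives C(7,2) = 21; x_3 ≥ 5 gives C(9,2) = 36. Together 67.
Add back pairs where two caps are both exceeded: 0 + 0 + 1 = 1.
By inclusion–exclusion the count is 91 − 67 + 1 = 25.

25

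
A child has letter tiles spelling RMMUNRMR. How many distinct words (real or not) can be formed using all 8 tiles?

1120

The 8 letters of RMMUNRMR have repeats: M appearing 3 times and R appearing 3 times.
Dividing 8! = 40320 by 3!·3! = 36 for the repeated letters gives 1120.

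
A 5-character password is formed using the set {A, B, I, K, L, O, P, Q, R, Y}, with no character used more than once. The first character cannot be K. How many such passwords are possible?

27216

The first character has 10−1 = 9 choices (anything except K).
The remaining 4 characters are filled from the other 9 symbols without repetition: 9 × 8 × 7 × 6 = 3024.
Total: 9 × 3024 = 27216.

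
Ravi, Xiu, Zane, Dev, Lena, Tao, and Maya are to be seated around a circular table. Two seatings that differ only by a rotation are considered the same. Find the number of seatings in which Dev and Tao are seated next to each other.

Glue Dev and Tao into a block (2 internal orders). Seating 6 units around a circle gives (5)! arrangements.
So 2 × (5)! = 2 × 120 = 240.

240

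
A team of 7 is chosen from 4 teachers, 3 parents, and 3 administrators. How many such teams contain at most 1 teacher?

Split by how many teachers are chosen (0 through 1).
Sum: C(4,0)·C(6,7) + C(4,1)·C(6,6) = 0 + 4 = 4.

4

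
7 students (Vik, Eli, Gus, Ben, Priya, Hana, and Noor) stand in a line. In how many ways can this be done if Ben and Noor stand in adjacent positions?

1440

Glue Ben and Noor into one block (2 internal orders), leaving 6 units to arrange in a row.
That gives 2 × 6! = 2 × 720 = 1440.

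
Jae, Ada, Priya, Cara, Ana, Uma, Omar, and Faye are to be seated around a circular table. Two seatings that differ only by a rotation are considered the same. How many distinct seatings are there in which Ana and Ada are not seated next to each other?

All circular seatings of 8 people number (7)! = 5040.
Seatings with Ana beside Ada: treat them as a block with 2 internal orders, giving 2 × (6)! = 1440.
Subtracting, 5040 − 1440 = 3600.

3600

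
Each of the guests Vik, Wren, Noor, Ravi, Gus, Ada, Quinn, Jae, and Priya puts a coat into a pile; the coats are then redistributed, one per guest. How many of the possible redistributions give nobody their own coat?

This is the derangement count D_9: permutations of 9 items with no fixed point.
By inclusion–exclusion this is Σ_{j=0}^{9} (−1)^j C(9,j)·(9−j)!.
Computing: 362880 − 362880 + 181440 − 60480 + 15120 − 3024 + 504 − 72 + 9 − 1 = 133496.

133496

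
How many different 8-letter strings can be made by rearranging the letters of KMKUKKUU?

KMKUKKUU has 8 letters with K appearing 4 times and U appearing 3 times.
The number of distinct arrangements is 8!/(4!·3!) = 40320/144 = 280.

280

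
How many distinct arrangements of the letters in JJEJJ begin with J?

Fix J in the first position and arrange the remaining 4 letters.
Those 4 letters have J appearing 3 times, giving (4)!/(3!) = 4.

4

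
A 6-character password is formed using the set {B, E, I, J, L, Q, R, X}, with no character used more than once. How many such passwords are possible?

With no repetition, fill the 6 characters in order: 8 choices, then 7, down to 3.
8 × 7 × 6 × 5 × 4 × 3 = 20160.

20160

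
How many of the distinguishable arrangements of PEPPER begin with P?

Fix P in the first position and arrange the remaining 5 letters.
Those 5 letters have E appearing twice and P appearing twice, giving (5)!/(2!·2!) = 30.

30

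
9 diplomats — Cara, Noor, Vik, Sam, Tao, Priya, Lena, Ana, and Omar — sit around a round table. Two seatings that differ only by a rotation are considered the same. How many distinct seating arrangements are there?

Around a circle, 9 distinct people have 9!/9 = (8)! = 40320 rotationally distinct seatings.

40320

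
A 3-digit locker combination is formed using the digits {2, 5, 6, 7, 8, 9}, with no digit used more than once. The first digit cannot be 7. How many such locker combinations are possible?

100

The first digit has 6−1 = 5 choices (anything except 7).
The remaining 2 digits are filled from the other 5 symbols without repetition: 5 × 4 = 20.
Total: 5 × 20 = 100.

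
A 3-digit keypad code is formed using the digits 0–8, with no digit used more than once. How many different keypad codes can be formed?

Choose and order 3 of the 9 symbols: the first digit has 9 options, the next 8, then 7.
9 × 8 × 7 = 504.

504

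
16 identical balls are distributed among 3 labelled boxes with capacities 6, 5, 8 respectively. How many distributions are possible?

By stars and bars, unrestricted non-negative solutions to x_1+…+x_3 = 16 number C(16+2,2) = 153.
Subtract solutions that violate a single cap (substitute x_i' = x_i − (cap_i+1)): x_1 ≥ 7 gives C(11,2) = 55; x_2 ≥ 6 gives C(12,2) = 66; x_3 ≥ 9 gives C(9,2) = 36. Together 157.
Add back pairs where two caps are both exceeded: 10 + 1 + 3 = 14.
By inclusion–exclusion the count is 153 − 157 + 14 = 10.

10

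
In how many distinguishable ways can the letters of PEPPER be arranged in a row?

60

Letter multiplicities in PEPPER: E×2, P×3, R×1.
Dividing 6! = 720 by 3!·2! = 12 for the repeated letters gives 60.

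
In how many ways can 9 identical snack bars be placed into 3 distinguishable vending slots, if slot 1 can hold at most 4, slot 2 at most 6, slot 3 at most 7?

31

Ignoring the caps, the number of non-negative solutions to x_1+…+x_3 = 9 is C(11,2) = 55.
Subtract solutions that violate a single cap (substitute x_i' = x_i − (cap_i+1)): x_1 ≥ 5 gives C(6,2) = 15; x_2 ≥ 7 gives C(4,2) = 6; x_3 ≥ 8 gives C(3,2) = 3. Together 24.
No two caps can be exceeded simultaneously, so the pair terms are all 0.
By inclusion–exclusion the count is 55 − 24 + 0 = 31.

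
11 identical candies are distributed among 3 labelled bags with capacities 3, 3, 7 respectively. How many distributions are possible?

Ignoring the caps, the number of non-negative solutions to x_1+…+x_3 = 11 is C(13,2) = 78.
Subtract solutions that violate a single cap (substitute x_i' = x_i − (cap_i+1)): x_1 ≥ 4 gives C(9,2) = 36; x_2 ≥ 4 gives C(9,2) = 36; x_3 ≥ 8 gives C(5,2) = 10. Together 82.
Add back pairs where two caps are both exceeded: 10 + 0 + 0 = 10.
By inclusion–exclusion the count is 78 − 82 + 10 = 6.

6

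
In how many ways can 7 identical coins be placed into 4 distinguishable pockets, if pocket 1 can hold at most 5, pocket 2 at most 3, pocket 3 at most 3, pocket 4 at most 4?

66

By stars and bars, unrestricted non-negative solutions to x_1+…+x_4 = 7 number C(7+3,3) = 120.
Subtract solutions that violate a single cap (substitute x_i' = x_i − (cap_i+1)): x_1 ≥ 6 gives C(4,3) = 4; x_2 ≥ 4 gives C(6,3) = 20; x_3 ≥ 4 gives C(6,3) = 20; x_4 ≥ 5 gives C(5,3) = 10. Together 54.
No two caps can be exceeded simultaneously, so the pair terms are all 0.
By inclusion–exclusion the count is 120 − 54 + 0 = 66.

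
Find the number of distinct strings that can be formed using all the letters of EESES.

10

The 5 letters of EESES have repeats: E appearing 3 times and S appearing twice.
The number of distinct arrangements is 5!/(3!·2!) = 120/12 = 10.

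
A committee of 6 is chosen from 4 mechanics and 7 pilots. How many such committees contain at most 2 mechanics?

301

Split by how many mechanics are chosen (0 through 2).
Sum: C(4,0)·C(7,6) + C(4,1)·C(7,5) + C(4,2)·C(7,4) = 7 + 84 + 210 = 301.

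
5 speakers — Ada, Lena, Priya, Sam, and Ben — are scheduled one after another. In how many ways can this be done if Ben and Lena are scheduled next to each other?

48

Treat {Ben, Lena} as a single unit. There are 4 units to order, and the pair itself can be ordered 2 ways.
So the count is 2·(4)! = 48.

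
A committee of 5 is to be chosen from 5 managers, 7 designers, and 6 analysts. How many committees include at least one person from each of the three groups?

6055

Unrestricted: C(18,5) = 8568 ways to pick any 5 of the 18.
Selections missing a whole group: no managers → C(13,5) = 1287; no designers → C(11,5) = 462; no analysts → C(12,5) = 792.
Add back selections omitting two groups (i.e. drawn from a single group): C(5,5) + C(7,5) + C(6,5) = 28.
By inclusion–exclusion: 8568 − 2541 + 28 = 6055.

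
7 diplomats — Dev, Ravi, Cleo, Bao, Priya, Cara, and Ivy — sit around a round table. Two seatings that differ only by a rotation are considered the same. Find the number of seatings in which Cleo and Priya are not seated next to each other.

Without the restriction there are (6)! = 720 seatings.
Seatings with Cleo beside Priya: treat them as a block with 2 internal orders, giving 2 × (5)! = 240.
Subtracting, 720 − 240 = 480.

480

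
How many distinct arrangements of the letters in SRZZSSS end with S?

60

Fix S in the last position and arrange the remaining 6 letters.
Those 6 letters have S appearing 3 times and Z appearing twice, giving (6)!/(3!·2!) = 60.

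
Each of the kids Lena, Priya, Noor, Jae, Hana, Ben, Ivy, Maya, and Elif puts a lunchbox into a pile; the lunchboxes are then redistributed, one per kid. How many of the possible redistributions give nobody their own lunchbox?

133496

Let Aᵢ be the assignments in which kid i gets their own lunchbox. We want the size of the complement of A₁∪…∪A_9.
By inclusion–exclusion this is Σ_{j=0}^{9} (−1)^j C(9,j)·(9−j)!.
Computing: 362880 − 362880 + 181440 − 60480 + 15120 − 3024 + 504 − 72 + 9 − 1 = 133496.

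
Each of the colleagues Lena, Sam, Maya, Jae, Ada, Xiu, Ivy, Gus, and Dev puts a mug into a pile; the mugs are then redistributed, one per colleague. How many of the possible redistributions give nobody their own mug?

This is the derangement count D_9: permutations of 9 items with no fixed point.
By inclusion–exclusion this is Σ_{j=0}^{9} (−1)^j C(9,j)·(9−j)!.
Computing: 362880 − 362880 + 181440 − 60480 + 15120 − 3024 + 504 − 72 + 9 − 1 = 133496.

133496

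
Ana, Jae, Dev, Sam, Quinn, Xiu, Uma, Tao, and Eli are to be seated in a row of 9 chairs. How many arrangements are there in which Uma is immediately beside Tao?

80640

Glue Uma and Tao into one block (2 internal orders), leaving 8 units to arrange in a row.
So the count is 2·(8)! = 80640.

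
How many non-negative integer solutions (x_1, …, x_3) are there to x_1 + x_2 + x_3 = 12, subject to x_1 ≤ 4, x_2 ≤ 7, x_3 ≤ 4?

10

Without the upper bounds there are C(14,2) = 91 ways to split 12 among 3 variables.
Subtract solutions that violate a single cap (substitute x_i' = x_i − (cap_i+1)): x_1 ≥ 5 gives C(9,2) = 36; x_2 ≥ 8 gives C(6,2) = 15; x_3 ≥ 5 gives C(9,2) = 36. Together 87.
Add back pairs where two caps are both exceeded: 0 + 6 + 0 = 6.
By inclusion–exclusion the count is 91 − 87 + 6 = 10.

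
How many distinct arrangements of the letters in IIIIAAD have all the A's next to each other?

30

Treat the 2 copies of A as a single block. The multiset to arrange is then {AA, D, I, I, I, I}, 6 items in all.
That gives (6)!/(4!) = 30 arrangements.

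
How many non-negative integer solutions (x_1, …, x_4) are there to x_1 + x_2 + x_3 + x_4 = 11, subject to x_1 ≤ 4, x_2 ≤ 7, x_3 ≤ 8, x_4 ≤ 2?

106

By stars and bars, unrestricted non-negative solutions to x_1+…+x_4 = 11 number C(11+3,3) = 364.
Subtract solutions that violate a single cap (substitute x_i' = x_i − (cap_i+1)): x_1 ≥ 5 gives C(9,3) = 84; x_2 ≥ 8 gives C(6,3) = 20; x_3 ≥ 9 gives C(5,3) = 10; x_4 ≥ 3 gives C(11,3) = 165. Together 279.
Add back pairs where two caps are both exceeded: 0 + 0 + 20 + 0 + 1 + 0 = 21.
By inclusion–exclusion the count is 364 − 279 + 21 = 106.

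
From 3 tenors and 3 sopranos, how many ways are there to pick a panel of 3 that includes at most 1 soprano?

10

Split by how many sopranos are chosen (0 through 1).
Sum: C(3,0)·C(3,3) + C(3,1)·C(3,2) = 1 + 9 = 10.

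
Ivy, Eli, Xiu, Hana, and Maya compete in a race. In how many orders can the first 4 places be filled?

120

This is an ordered selection of 4 from 5: P(5,4).
That gives 5 × 4 × 3 × 2 = 120.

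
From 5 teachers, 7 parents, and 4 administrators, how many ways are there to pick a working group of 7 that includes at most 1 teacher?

2640

Split by how many teachers are chosen (0 through 1).
Sum: C(5,0)·C(11,7) + C(5,1)·C(11,6) = 330 + 2310 = 2640.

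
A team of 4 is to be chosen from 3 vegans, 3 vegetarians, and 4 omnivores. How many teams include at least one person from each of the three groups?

Unrestricted: C(10,4) = 210 ways to pick any 4 of the 10.
Selections missing a whole group: no vegans → C(7,4) = 35; no vegetarians → C(7,4) = 35; no omnivores → C(6,4) = 15.
Add back selections omitting two groups (i.e. drawn from a single group): C(3,4) + C(3,4) + C(4,4) = 1.
By inclusion–exclusion: 210 − 85 + 1 = 126.

126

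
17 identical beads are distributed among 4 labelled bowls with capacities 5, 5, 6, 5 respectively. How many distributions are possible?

35

By stars and bars, unrestricted non-negative solutions to x_1+…+x_4 = 17 number C(17+3,3) = 1140.
Subtract solutions that violate a single cap (substitute x_i' = x_i − (cap_i+1)): x_1 ≥ 6 gives C(14,3) = 364; x_2 ≥ 6 gives C(14,3) = 364; x_3 ≥ 7 gives C(13,3) = 286; x_4 ≥ 6 gives C(14,3) = 364. Together 1378.
Add back pairs where two caps are both exceeded: 56 + 35 + 56 + 35 + 56 + 35 = 273.
By inclusion–exclusion the count is 1140 − 1378 + 273 = 35.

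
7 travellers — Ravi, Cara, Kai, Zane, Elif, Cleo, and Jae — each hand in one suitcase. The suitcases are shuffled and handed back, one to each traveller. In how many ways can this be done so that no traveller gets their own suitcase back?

This is the derangement count D_7: permutations of 7 items with no fixed point.
By inclusion–exclusion this is Σ_{j=0}^{7} (−1)^j C(7,j)·(7−j)!.
Computing: 5040 − 5040 + 2520 − 840 + 210 − 42 + 7 − 1 = 1854.

1854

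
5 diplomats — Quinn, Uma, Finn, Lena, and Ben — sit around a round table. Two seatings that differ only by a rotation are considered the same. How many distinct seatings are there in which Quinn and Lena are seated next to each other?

12

Treat {Quinn, Lena} as one unit (2 internal orders) and seat the resulting 4 units around the table: (3)! circular arrangements.
So 2 × (3)! = 2 × 6 = 12.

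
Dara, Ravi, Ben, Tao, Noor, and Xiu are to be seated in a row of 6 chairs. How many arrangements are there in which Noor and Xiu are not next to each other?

Of the 6! = 720 arrangements, those with Noor and Xiu adjacent number 2 × 5! = 240 (treat the pair as a block with 2 internal orders).
Complementary counting: 720 − 240 = 480.

480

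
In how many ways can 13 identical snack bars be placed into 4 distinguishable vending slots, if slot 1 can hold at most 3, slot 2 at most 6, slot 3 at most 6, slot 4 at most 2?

Ignoring the caps, the number of non-negative solutions to x_1+…+x_4 = 13 is C(16,3) = 560.
Subtract solutions that violate a single cap (substitute x_i' = x_i − (cap_i+1)): x_1 ≥ 4 gives C(12,3) = 220; x_2 ≥ 7 gives C(9,3) = 84; x_3 ≥ 7 gives C(9,3) = 84; x_4 ≥ 3 gives C(13,3) = 286. Together 674.
Add back pairs where two caps are both exceeded: 10 + 10 + 84 + 0 + 20 + 20 = 144.
By inclusion–exclusion the count is 560 − 674 + 144 = 30.

30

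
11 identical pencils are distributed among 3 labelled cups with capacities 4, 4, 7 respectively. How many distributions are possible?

15

Without the upper bounds there are C(13,2) = 78 ways to split 11 among 3 cups.
Subtract solutions that violate a single cap (substitute x_i' = x_i − (cap_i+1)): x_1 ≥ 5 gives C(8,2) = 28; x_2 ≥ 5 gives C(8,2) = 28; x_3 ≥ 8 gives C(5,2) = 10. Together 66.
Add back pairs where two caps are both exceeded: 3 + 0 + 0 = 3.
By inclusion–exclusion the count is 78 − 66 + 3 = 15.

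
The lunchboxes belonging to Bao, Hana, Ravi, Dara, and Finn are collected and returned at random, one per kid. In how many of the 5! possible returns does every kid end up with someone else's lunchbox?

44

This is the derangement count D_5: permutations of 5 items with no fixed point.
By inclusion–exclusion this is Σ_{j=0}^{5} (−1)^j C(5,j)·(5−j)!.
Computing: 120 − 120 + 60 − 20 + 5 − 1 = 44.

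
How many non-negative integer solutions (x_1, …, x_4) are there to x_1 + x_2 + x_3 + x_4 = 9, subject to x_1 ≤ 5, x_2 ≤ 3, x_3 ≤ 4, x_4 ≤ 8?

Ignoring the caps, the number of non-negative solutions to x_1+…+x_4 = 9 is C(12,3) = 220.
Subtract solutions that violate a single cap (substitute x_i' = x_i − (cap_i+1)): x_1 ≥ 6 gives C(6,3) = 20; x_2 ≥ 4 gives C(8,3) = 56; x_3 ≥ 5 gives C(7,3) = 35; x_4 ≥ 9 gives C(3,3) = 1. Together 112.
Add back pairs where two caps are both exceeded: 0 + 0 + 0 + 1 + 0 + 0 = 1.
By inclusion–exclusion the count is 220 − 112 + 1 = 109.

109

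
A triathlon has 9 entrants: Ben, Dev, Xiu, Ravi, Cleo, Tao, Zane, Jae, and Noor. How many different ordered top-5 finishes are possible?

15120

This is an ordered selection of 5 from 9: P(9,5).
That gives 9 × 8 × 7 × 6 × 5 = 15120.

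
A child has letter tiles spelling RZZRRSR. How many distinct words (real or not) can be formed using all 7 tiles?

RZZRRSR has 7 letters with R appearing 4 times and Z appearing twice.
So there are 7! / (4!·2!) = 105 distinguishable arrangements.

105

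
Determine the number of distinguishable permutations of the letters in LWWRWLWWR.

LWWRWLWWR has 9 letters with L appearing twice, R appearing twice, and W appearing 5 times.
Dividing 9! = 362880 by 5!·2!·2! = 480 for the repeated letters gives 756.

756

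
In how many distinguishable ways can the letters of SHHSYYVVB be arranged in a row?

SHHSYYVVB has 9 letters with H appearing twice, S appearing twice, V appearing twice, and Y appearing twice.
So there are 9! / (2!·2!·2!·2!) = 22680 distinguishable arrangements.

22680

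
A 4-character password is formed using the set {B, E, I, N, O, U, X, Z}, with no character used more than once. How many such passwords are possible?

This is a permutation of 4 out of 8: P(8,4) = 8!/4!.
That product is 8 × 7 × 6 × 5 = 1680.

1680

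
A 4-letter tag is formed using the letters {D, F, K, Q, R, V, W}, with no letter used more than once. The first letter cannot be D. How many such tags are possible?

720

The first letter has 7−1 = 6 choices (anything except D).
The remaining 3 letters are filled from the other 6 symbols without repetition: 6 × 5 × 4 = 120.
Total: 6 × 120 = 720.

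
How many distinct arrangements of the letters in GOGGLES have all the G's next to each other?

120

Treat the 3 copies of G as a single block. The multiset to arrange is then {GGG, E, L, O, S}, 5 items in all.
All 5 items are distinct, so there are (5)! = 120 arrangements.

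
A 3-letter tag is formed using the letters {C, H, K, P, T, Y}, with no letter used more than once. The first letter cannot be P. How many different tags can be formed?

100

The first letter has 6−1 = 5 choices (anything except P).
The remaining 2 letters are filled from the other 5 symbols without repetition: 5 × 4 = 20.
Total: 5 × 20 = 100.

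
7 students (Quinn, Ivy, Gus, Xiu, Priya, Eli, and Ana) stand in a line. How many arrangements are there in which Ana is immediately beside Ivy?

1440

Place the 5 others and the Ana-Ivy pair as 6 objects in a line; the pair has 2 internal arrangements.
That gives 2 × 6! = 2 × 720 = 1440.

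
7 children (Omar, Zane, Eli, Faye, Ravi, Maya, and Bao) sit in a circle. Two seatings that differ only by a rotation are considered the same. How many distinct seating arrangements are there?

Seat Omar anywhere (absorbing the rotational symmetry), then permute the other 6: (6)! = 720.

720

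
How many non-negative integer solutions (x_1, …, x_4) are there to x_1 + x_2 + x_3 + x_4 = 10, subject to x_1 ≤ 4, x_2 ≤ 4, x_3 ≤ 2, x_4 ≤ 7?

By stars and bars, unrestricted non-negative solutions to x_1+…+x_4 = 10 number C(10+3,3) = 286.
Subtract solutions that violate a single cap (substitute x_i' = x_i − (cap_i+1)): x_1 ≥ 5 gives C(8,3) = 56; x_2 ≥ 5 gives C(8,3) = 56; x_3 ≥ 3 gives C(10,3) = 120; x_4 ≥ 8 gives C(5,3) = 10. Together 242.
Add back pairs where two caps are both exceeded: 1 + 10 + 0 + 10 + 0 + 0 = 21.
By inclusion–exclusion the count is 286 − 242 + 21 = 65.

65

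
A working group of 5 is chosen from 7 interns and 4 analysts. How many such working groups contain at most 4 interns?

441

Split by how many interns are chosen (0 through 4).
Sum: C(7,0)·C(4,5) + C(7,1)·C(4,4) + C(7,2)·C(4,3) + C(7,3)·C(4,2) + C(7,4)·C(4,1) = 0 + 7 + 84 + 210 + 140 = 441.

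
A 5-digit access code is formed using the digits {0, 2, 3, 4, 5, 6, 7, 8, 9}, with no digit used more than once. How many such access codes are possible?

15120

This is a permutation of 5 out of 9: P(9,5) = 9!/4!.
9 × 8 × 7 × 6 × 5 = 15120.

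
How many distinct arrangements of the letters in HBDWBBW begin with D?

60

Fix D in the first position and arrange the remaining 6 letters.
Those 6 letters have B appearing 3 times and W appearing twice, giving (6)!/(3!·2!) = 60.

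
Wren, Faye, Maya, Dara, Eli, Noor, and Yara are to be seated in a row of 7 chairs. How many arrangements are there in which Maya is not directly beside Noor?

Of the 7! = 5040 arrangements, those with Maya and Noor adjacent number 2 × 6! = 1440 (treat the pair as a block with 2 internal orders).
So 5040 − 1440 = 3600 arrangements keep them apart.

3600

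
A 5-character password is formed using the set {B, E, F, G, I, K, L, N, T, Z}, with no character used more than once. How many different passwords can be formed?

This is a permutation of 5 out of 10: P(10,5) = 10!/5!.
That product is 10 × 9 × 8 × 7 × 6 = 30240.

30240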